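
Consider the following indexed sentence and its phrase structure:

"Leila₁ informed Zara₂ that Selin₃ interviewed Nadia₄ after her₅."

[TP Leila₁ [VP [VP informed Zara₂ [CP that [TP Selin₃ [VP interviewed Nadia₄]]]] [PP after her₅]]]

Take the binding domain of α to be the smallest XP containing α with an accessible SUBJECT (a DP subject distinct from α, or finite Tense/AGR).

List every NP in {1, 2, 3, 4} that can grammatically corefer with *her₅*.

*her* is a pronoun, so Principle B applies: it must be free in its binding domain.
Binding domain of *her₅*: the matrix TP, whose subject is Leila₁.
*Leila₁* c-commands the pronoun within its binding domain → coindexation would violate Principle B.
*Zara₂* and the pronoun do not c-command one another → neither Principle B nor Principle C is at stake; coindexation permitted.
*Selin₃* and the pronoun do not c-command one another → neither Principle B nor Principle C is at stake; coindexation permitted.
*Nadia₄* and the pronoun do not c-command one another → neither Principle B nor Principle C is at stake; coindexation permitted.

{2, 3, 4}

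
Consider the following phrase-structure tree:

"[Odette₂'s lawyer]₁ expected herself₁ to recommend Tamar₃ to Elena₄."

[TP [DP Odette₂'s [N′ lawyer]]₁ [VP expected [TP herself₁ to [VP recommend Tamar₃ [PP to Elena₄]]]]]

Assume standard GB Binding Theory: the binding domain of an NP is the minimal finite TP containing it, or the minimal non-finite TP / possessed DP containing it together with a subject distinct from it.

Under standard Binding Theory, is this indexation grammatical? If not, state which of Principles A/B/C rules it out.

The two coindexed NPs are *[Odette₂'s lawyer]₁* and *herself₁*.
*herself₁* is an anaphor; its binding domain is the matrix TP, whose subject is [Odette₂'s lawyer]₁. *[Odette₂'s lawyer]₁* c-commands it within that domain and shares its index, so Principle A is satisfied.
*[Odette₂'s lawyer]₁* is an R-expression; *herself₁* does not c-command it, and no other NP shares its index, so Principle C is satisfied.
All principles are respected.

grammatical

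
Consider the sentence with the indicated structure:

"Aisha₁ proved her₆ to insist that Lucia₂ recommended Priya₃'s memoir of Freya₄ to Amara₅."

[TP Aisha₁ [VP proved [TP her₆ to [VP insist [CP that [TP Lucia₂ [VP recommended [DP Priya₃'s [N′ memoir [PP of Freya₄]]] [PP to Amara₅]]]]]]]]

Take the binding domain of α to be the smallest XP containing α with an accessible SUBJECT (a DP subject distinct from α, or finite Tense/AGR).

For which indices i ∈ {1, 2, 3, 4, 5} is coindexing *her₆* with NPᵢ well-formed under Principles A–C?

*her* is a pronoun, so Principle B applies: it must be free in its binding domain.
Binding domain of *her₆*: the matrix TP, whose subject is Aisha₁.
*Aisha₁* c-commands the pronoun within its binding domain → coindexation would violate Principle B.
*Lucia₂*: the pronoun c-commands this R-expression → coindexation would violate Principle C on *Lucia₂*.
*Priya₃*: the pronoun c-commands this R-expression → coindexation would violate Principle C on *Priya₃*.
*Freya₄*: the pronoun c-commands this R-expression → coindexation would violate Principle C on *Freya₄*.
*Amara₅*: the pronoun c-commands this R-expression → coindexation would violate Principle C on *Amara₅*.

none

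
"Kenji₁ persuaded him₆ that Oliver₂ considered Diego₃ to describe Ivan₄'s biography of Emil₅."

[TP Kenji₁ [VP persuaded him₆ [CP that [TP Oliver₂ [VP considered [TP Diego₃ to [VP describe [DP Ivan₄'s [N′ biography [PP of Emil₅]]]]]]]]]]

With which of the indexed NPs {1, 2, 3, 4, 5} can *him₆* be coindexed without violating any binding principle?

none

*him* is a pronoun, so Principle B applies: it must be free in its binding domain.
Binding domain of *him₆*: the matrix TP, whose subject is Kenji₁.
*Kenji₁* c-commands the pronoun within its binding domain → coindexation would violate Principle B.
*Oliver₂*: the pronoun c-commands this R-expression → coindexation would violate Principle C on *Oliver₂*.
*Diego₃*: the pronoun c-commands this R-expression → coindexation would violate Principle C on *Diego₃*.
*Ivan₄*: the pronoun c-commands this R-expression → coindexation would violate Principle C on *Ivan₄*.
*Emil₅*: the pronoun c-commands this R-expression → coindexation would violate Principle C on *Emil₅*.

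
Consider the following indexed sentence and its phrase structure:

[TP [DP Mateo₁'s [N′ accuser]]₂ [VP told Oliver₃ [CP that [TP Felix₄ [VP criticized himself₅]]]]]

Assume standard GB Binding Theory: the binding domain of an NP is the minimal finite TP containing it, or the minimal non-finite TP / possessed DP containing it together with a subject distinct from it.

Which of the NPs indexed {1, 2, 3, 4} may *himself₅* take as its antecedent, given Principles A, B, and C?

*himself* is an anaphor, so Principle A applies: it must be bound in its binding domain.
Binding domain of *himself₅*: the embedded TP, whose subject is Felix₄.
*Mateo₁* does not c-command the anaphor → cannot bind it.
*[Mateo₁'s accuser]₂* c-commands the anaphor but is outside its binding domain → cannot satisfy Principle A.
*Oliver₃* c-commands the anaphor but is outside its binding domain → cannot satisfy Principle A.
*Felix₄* c-commands the anaphor within its binding domain → licit binder.

{4}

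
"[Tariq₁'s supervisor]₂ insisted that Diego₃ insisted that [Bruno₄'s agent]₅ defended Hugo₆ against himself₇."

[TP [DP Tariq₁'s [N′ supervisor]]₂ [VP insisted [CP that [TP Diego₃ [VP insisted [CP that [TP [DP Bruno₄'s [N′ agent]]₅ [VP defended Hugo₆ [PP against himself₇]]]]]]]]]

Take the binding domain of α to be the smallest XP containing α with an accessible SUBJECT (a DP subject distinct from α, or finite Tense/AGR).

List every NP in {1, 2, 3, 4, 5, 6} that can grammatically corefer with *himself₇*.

*himself* is an anaphor, so Principle A applies: it must be bound in its binding domain.
Binding domain of *himself₇*: the embedded TP, whose subject is [Bruno₄'s agent]₅.
*Tariq₁* does not c-command the anaphor → cannot bind it.
*[Tariq₁'s supervisor]₂* c-commands the anaphor but is outside its binding domain → cannot satisfy Principle A.
*Diego₃* c-commands the anaphor but is outside its binding domain → cannot satisfy Principle A.
*Bruno₄* does not c-command the anaphor → cannot bind it.
*[Bruno₄'s agent]₅* c-commands the anaphor within its binding domain → licit binder.
*Hugo₆* c-commands the anaphor within its binding domain → licit binder.

{5, 6}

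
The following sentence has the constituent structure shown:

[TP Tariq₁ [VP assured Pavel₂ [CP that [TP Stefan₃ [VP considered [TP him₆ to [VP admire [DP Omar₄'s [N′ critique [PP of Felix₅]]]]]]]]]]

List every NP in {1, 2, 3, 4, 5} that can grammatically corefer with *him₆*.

{1, 2}

*him* is a pronoun, so Principle B applies: it must be free in its binding domain.
Binding domain of *him₆*: the embedded TP, whose subject is Stefan₃.
*Tariq₁* c-commands the pronoun but from outside its binding domain, and is not c-commanded by it → coindexation permitted.
*Pavel₂* c-commands the pronoun but from outside its binding domain, and is not c-commanded by it → coindexation permitted.
*Stefan₃* c-commands the pronoun within its binding domain → coindexation would violate Principle B.
*Omar₄*: the pronoun c-commands this R-expression → coindexation would violate Principle C on *Omar₄*.
*Felix₅*: the pronoun c-commands this R-expression → coindexation would violate Principle C on *Felix₅*.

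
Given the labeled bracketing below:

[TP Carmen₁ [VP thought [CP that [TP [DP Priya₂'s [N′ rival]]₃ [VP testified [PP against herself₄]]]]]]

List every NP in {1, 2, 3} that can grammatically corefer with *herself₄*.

*herself* is an anaphor, so Principle A applies: it must be bound in its binding domain.
Binding domain of *herself₄*: the embedded TP, whose subject is [Priya₂'s rival]₃.
*Carmen₁* c-commands the anaphor but is outside its binding domain → cannot satisfy Principle A.
*Priya₂* does not c-command the anaphor → cannot bind it.
*[Priya₂'s rival]₃* c-commands the anaphor within its binding domain → licit binder.

{3}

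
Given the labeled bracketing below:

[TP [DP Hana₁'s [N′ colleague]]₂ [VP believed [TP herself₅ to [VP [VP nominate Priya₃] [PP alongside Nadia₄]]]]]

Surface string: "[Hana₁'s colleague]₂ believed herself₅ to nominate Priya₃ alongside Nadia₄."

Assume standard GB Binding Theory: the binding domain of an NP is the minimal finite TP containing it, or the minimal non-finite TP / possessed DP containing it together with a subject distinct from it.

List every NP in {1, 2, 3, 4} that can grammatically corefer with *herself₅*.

{2}

*herself* is an anaphor, so Principle A applies: it must be bound in its binding domain.
Binding domain of *herself₅*: the matrix TP, whose subject is [Hana₁'s colleague]₂.
*Hana₁* does not c-command the anaphor → cannot bind it.
*[Hana₁'s colleague]₂* c-commands the anaphor within its binding domain → licit binder.
*Priya₃* does not c-command the anaphor → cannot bind it.
*Nadia₄* does not c-command the anaphor → cannot bind it.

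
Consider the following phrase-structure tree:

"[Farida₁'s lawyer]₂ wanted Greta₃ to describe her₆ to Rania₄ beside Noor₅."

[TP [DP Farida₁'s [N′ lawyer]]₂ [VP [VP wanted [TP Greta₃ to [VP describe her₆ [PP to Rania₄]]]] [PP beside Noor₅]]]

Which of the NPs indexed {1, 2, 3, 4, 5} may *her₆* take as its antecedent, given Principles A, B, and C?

*her* is a pronoun, so Principle B applies: it must be free in its binding domain.
Binding domain of *her₆*: the embedded TP, whose subject is Greta₃.
*Farida₁* and the pronoun do not c-command one another → neither Principle B nor Principle C is at stake; coindexation permitted.
*[Farida₁'s lawyer]₂* c-commands the pronoun but from outside its binding domain, and is not c-commanded by it → coindexation permitted.
*Greta₃* c-commands the pronoun within its binding domain → coindexation would violate Principle B.
*Rania₄*: the pronoun c-commands this R-expression → coindexation would violate Principle C on *Rania₄*.
*Noor₅* and the pronoun do not c-command one another → neither Principle B nor Principle C is at stake; coindexation permitted.

{1, 2, 5}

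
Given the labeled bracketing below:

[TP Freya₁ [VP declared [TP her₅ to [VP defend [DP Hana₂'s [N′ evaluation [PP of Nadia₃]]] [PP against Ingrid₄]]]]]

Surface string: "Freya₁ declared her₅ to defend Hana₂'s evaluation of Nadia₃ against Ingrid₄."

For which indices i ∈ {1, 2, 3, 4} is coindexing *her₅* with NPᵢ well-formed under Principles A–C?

*her* is a pronoun, so Principle B applies: it must be free in its binding domain.
Binding domain of *her₅*: the matrix TP, whose subject is Freya₁.
*Freya₁* c-commands the pronoun within its binding domain → coindexation would violate Principle B.
*Hana₂*: the pronoun c-commands this R-expression → coindexation would violate Principle C on *Hana₂*.
*Nadia₃*: the pronoun c-commands this R-expression → coindexation would violate Principle C on *Nadia₃*.
*Ingrid₄*: the pronoun c-commands this R-expression → coindexation would violate Principle C on *Ingrid₄*.

none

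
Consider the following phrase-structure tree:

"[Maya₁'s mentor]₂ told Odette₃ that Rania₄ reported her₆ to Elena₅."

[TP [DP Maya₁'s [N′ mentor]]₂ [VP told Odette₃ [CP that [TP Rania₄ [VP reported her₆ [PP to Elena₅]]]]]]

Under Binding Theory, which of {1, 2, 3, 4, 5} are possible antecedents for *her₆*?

*her* is a pronoun, so Principle B applies: it must be free in its binding domain.
Binding domain of *her₆*: the embedded TP, whose subject is Rania₄.
*Maya₁* and the pronoun do not c-command one another → neither Principle B nor Principle C is at stake; coindexation permitted.
*[Maya₁'s mentor]₂* c-commands the pronoun but from outside its binding domain, and is not c-commanded by it → coindexation permitted.
*Odette₃* c-commands the pronoun but from outside its binding domain, and is not c-commanded by it → coindexation permitted.
*Rania₄* c-commands the pronoun within its binding domain → coindexation would violate Principle B.
*Elena₅*: the pronoun c-commands this R-expression → coindexation would violate Principle C on *Elena₅*.

{1, 2, 3}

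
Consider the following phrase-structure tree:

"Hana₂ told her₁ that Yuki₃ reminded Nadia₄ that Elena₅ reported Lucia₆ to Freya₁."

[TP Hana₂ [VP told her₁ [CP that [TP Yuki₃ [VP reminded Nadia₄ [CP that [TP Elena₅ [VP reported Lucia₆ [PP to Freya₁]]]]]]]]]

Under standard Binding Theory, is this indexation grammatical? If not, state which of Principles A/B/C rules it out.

The two coindexed NPs are *her₁* and *Freya₁*.
*Freya₁* is an R-expression. Principle C requires it to be free everywhere.
*her₁* c-commands it and carries the same index.
The R-expression is bound → Principle C violation.

Principle C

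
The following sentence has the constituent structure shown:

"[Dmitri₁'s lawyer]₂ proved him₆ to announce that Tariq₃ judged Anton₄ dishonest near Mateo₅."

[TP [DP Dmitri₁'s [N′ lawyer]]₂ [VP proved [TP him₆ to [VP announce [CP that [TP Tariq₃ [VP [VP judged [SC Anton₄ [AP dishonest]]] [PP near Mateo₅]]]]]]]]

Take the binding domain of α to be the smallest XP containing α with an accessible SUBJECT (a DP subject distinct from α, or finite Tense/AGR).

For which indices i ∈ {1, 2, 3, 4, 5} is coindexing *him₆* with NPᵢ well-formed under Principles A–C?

*him* is a pronoun, so Principle B applies: it must be free in its binding domain.
Binding domain of *him₆*: the matrix TP, whose subject is [Dmitri₁'s lawyer]₂.
*Dmitri₁* and the pronoun do not c-command one another → neither Principle B nor Principle C is at stake; coindexation permitted.
*[Dmitri₁'s lawyer]₂* c-commands the pronoun within its binding domain → coindexation would violate Principle B.
*Tariq₃*: the pronoun c-commands this R-expression → coindexation would violate Principle C on *Tariq₃*.
*Anton₄*: the pronoun c-commands this R-expression → coindexation would violate Principle C on *Anton₄*.
*Mateo₅*: the pronoun c-commands this R-expression → coindexation would violate Principle C on *Mateo₅*.

{1}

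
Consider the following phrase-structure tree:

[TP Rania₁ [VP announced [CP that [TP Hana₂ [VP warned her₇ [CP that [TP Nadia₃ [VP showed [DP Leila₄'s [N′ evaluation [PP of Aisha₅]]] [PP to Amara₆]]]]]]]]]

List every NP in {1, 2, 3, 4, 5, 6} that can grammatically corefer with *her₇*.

{1}

*her* is a pronoun, so Principle B applies: it must be free in its binding domain.
Binding domain of *her₇*: the embedded TP, whose subject is Hana₂.
*Rania₁* c-commands the pronoun but from outside its binding domain, and is not c-commanded by it → coindexation permitted.
*Hana₂* c-commands the pronoun within its binding domain → coindexation would violate Principle B.
*Nadia₃*: the pronoun c-commands this R-expression → coindexation would violate Principle C on *Nadia₃*.
*Leila₄*: the pronoun c-commands this R-expression → coindexation would violate Principle C on *Leila₄*.
*Aisha₅*: the pronoun c-commands this R-expression → coindexation would violate Principle C on *Aisha₅*.
*Amara₆*: the pronoun c-commands this R-expression → coindexation would violate Principle C on *Amara₆*.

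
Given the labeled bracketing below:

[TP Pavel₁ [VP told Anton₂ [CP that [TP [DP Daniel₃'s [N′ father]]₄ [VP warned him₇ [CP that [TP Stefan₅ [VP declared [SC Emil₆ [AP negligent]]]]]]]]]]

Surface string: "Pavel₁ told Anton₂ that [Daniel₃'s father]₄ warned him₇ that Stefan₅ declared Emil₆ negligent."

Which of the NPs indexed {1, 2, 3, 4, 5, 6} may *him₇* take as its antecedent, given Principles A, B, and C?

{1, 2, 3}

*him* is a pronoun, so Principle B applies: it must be free in its binding domain.
Binding domain of *him₇*: the embedded TP, whose subject is [Daniel₃'s father]₄.
*Pavel₁* c-commands the pronoun but from outside its binding domain, and is not c-commanded by it → coindexation permitted.
*Anton₂* c-commands the pronoun but from outside its binding domain, and is not c-commanded by it → coindexation permitted.
*Daniel₃* and the pronoun do not c-command one another → neither Principle B nor Principle C is at stake; coindexation permitted.
*[Daniel₃'s father]₄* c-commands the pronoun within its binding domain → coindexation would violate Principle B.
*Stefan₅*: the pronoun c-commands this R-expression → coindexation would violate Principle C on *Stefan₅*.
*Emil₆*: the pronoun c-commands this R-expression → coindexation would violate Principle C on *Emil₆*.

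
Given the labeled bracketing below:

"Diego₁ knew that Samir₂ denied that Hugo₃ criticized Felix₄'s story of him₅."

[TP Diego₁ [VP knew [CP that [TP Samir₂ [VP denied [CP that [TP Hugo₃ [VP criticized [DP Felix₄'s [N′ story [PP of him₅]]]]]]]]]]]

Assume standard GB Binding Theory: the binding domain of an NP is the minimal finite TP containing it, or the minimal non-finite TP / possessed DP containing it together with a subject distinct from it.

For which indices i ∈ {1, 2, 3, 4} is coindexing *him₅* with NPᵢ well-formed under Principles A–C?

*him* is a pronoun, so Principle B applies: it must be free in its binding domain.
Binding domain of *him₅*: the possessed DP, whose subject is Felix₄.
*Diego₁* c-commands the pronoun but from outside its binding domain, and is not c-commanded by it → coindexation permitted.
*Samir₂* c-commands the pronoun but from outside its binding domain, and is not c-commanded by it → coindexation permitted.
*Hugo₃* c-commands the pronoun but from outside its binding domain, and is not c-commanded by it → coindexation permitted.
*Felix₄* c-commands the pronoun within its binding domain → coindexation would violate Principle B.

{1, 2, 3}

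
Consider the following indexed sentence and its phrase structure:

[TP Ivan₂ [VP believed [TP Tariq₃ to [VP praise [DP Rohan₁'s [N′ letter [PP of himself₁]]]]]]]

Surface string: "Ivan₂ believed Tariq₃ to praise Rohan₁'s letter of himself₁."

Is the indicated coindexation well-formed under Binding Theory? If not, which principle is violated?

The two coindexed NPs are *Rohan₁* and *himself₁*.
*himself₁* is an anaphor; its binding domain is the possessed DP, whose subject is Rohan₁. *Rohan₁* c-commands it within that domain and shares its index, so Principle A is satisfied.
*Rohan₁* is an R-expression; *himself₁* does not c-command it, and no other NP shares its index, so Principle C is satisfied.
All principles are respected.

grammatical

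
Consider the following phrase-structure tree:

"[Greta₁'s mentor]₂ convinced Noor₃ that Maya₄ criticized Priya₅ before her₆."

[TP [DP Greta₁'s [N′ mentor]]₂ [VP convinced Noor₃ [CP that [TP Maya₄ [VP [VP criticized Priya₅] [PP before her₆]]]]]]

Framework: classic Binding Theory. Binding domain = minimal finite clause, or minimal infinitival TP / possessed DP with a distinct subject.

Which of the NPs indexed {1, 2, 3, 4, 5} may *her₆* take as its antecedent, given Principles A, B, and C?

*her* is a pronoun, so Principle B applies: it must be free in its binding domain.
Binding domain of *her₆*: the embedded TP, whose subject is Maya₄.
*Greta₁* and the pronoun do not c-command one another → neither Principle B nor Principle C is at stake; coindexation permitted.
*[Greta₁'s mentor]₂* c-commands the pronoun but from outside its binding domain, and is not c-commanded by it → coindexation permitted.
*Noor₃* c-commands the pronoun but from outside its binding domain, and is not c-commanded by it → coindexation permitted.
*Maya₄* c-commands the pronoun within its binding domain → coindexation would violate Principle B.
*Priya₅* and the pronoun do not c-command one another → neither Principle B nor Principle C is at stake; coindexation permitted.

{1, 2, 3, 5}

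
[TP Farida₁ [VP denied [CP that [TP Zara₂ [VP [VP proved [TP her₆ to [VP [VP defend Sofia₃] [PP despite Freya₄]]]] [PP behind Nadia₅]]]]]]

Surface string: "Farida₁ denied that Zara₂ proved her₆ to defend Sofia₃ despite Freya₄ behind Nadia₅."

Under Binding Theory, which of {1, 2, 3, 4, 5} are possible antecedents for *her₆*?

{1, 5}

*her* is a pronoun, so Principle B applies: it must be free in its binding domain.
Binding domain of *her₆*: the embedded TP, whose subject is Zara₂.
*Farida₁* c-commands the pronoun but from outside its binding domain, and is not c-commanded by it → coindexation permitted.
*Zara₂* c-commands the pronoun within its binding domain → coindexation would violate Principle B.
*Sofia₃*: the pronoun c-commands this R-expression → coindexation would violate Principle C on *Sofia₃*.
*Freya₄*: the pronoun c-commands this R-expression → coindexation would violate Principle C on *Freya₄*.
*Nadia₅* and the pronoun do not c-command one another → neither Principle B nor Principle C is at stake; coindexation permitted.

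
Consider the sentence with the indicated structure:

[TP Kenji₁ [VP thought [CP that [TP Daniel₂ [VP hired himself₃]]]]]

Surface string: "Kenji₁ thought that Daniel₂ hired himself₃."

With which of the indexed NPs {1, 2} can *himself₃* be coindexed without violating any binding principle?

*himself* is an anaphor, so Principle A applies: it must be bound in its binding domain.
Binding domain of *himself₃*: the embedded TP, whose subject is Daniel₂.
*Kenji₁* c-commands the anaphor but is outside its binding domain → cannot satisfy Principle A.
*Daniel₂* c-commands the anaphor within its binding domain → licit binder.

{2}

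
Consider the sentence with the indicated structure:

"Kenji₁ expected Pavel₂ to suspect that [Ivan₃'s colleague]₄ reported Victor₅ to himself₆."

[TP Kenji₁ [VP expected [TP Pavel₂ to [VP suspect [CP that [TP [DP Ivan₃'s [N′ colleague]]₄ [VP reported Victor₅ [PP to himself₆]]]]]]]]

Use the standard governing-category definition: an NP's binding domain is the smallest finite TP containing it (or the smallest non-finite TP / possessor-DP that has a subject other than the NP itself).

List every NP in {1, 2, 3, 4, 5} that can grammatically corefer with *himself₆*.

{4, 5}

*himself* is an anaphor, so Principle A applies: it must be bound in its binding domain.
Binding domain of *himself₆*: the embedded TP, whose subject is [Ivan₃'s colleague]₄.
*Kenji₁* c-commands the anaphor but is outside its binding domain → cannot satisfy Principle A.
*Pavel₂* c-commands the anaphor but is outside its binding domain → cannot satisfy Principle A.
*Ivan₃* does not c-command the anaphor → cannot bind it.
*[Ivan₃'s colleague]₄* c-commands the anaphor within its binding domain → licit binder.
*Victor₅* c-commands the anaphor within its binding domain → licit binder.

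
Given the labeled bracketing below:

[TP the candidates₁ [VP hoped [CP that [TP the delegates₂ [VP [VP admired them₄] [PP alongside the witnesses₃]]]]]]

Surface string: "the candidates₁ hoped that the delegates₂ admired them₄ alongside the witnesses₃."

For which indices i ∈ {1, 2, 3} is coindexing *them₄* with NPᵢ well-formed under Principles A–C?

{1, 3}

*them* is a pronoun, so Principle B applies: it must be free in its binding domain.
Binding domain of *them₄*: the embedded TP, whose subject is the delegates₂.
*the candidates₁* c-commands the pronoun but from outside its binding domain, and is not c-commanded by it → coindexation permitted.
*the delegates₂* c-commands the pronoun within its binding domain → coindexation would violate Principle B.
*the witnesses₃* and the pronoun do not c-command one another → neither Principle B nor Principle C is at stake; coindexation permitted.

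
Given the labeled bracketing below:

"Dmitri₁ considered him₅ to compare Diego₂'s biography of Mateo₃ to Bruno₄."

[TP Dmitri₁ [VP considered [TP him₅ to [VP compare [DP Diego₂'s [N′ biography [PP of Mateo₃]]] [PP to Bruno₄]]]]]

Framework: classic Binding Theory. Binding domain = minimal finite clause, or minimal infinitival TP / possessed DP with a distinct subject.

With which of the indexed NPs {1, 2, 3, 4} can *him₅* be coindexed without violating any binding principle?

none

*him* is a pronoun, so Principle B applies: it must be free in its binding domain.
Binding domain of *him₅*: the matrix TP, whose subject is Dmitri₁.
*Dmitri₁* c-commands the pronoun within its binding domain → coindexation would violate Principle B.
*Diego₂*: the pronoun c-commands this R-expression → coindexation would violate Principle C on *Diego₂*.
*Mateo₃*: the pronoun c-commands this R-expression → coindexation would violate Principle C on *Mateo₃*.
*Bruno₄*: the pronoun c-commands this R-expression → coindexation would violate Principle C on *Bruno₄*.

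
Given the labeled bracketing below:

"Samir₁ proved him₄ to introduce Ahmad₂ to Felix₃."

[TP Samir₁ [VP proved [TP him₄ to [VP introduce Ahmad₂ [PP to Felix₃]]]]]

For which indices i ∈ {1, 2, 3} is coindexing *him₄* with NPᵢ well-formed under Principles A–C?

*him* is a pronoun, so Principle B applies: it must be free in its binding domain.
Binding domain of *him₄*: the matrix TP, whose subject is Samir₁.
*Samir₁* c-commands the pronoun within its binding domain → coindexation would violate Principle B.
*Ahmad₂*: the pronoun c-commands this R-expression → coindexation would violate Principle C on *Ahmad₂*.
*Felix₃*: the pronoun c-commands this R-expression → coindexation would violate Principle C on *Felix₃*.

none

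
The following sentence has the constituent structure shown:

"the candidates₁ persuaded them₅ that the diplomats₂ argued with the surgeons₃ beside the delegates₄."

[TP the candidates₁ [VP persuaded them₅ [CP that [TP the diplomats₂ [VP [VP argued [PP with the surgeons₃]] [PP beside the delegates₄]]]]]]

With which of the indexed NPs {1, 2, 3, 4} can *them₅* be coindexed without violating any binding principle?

*them* is a pronoun, so Principle B applies: it must be free in its binding domain.
Binding domain of *them₅*: the matrix TP, whose subject is the candidates₁.
*the candidates₁* c-commands the pronoun within its binding domain → coindexation would violate Principle B.
*the diplomats₂*: the pronoun c-commands this R-expression → coindexation would violate Principle C on *the diplomats₂*.
*the surgeons₃*: the pronoun c-commands this R-expression → coindexation would violate Principle C on *the surgeons₃*.
*the delegates₄*: the pronoun c-commands this R-expression → coindexation would violate Principle C on *the delegates₄*.

none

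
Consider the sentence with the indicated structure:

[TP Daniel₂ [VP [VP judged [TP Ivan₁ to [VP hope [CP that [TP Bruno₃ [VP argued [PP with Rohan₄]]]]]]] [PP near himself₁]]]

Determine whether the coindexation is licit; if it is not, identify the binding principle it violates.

The two coindexed NPs are *Ivan₁* and *himself₁*.
*himself₁* is an anaphor. Principle A requires it to be bound within its binding domain — the matrix TP, whose subject is Daniel₂.
Within that domain it is c-commanded by *Daniel₂*, which does not share its index.
*Ivan₁* does not c-command the anaphor at all.
The anaphor is unbound in its domain → Principle A violation.

Principle A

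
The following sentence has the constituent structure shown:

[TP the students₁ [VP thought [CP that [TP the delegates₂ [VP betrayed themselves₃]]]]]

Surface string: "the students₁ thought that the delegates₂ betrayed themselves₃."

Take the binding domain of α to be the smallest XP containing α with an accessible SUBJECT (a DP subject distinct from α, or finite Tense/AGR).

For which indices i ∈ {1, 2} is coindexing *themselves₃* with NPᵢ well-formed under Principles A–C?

{2}

*themselves* is an anaphor, so Principle A applies: it must be bound in its binding domain.
Binding domain of *themselves₃*: the embedded TP, whose subject is the delegates₂.
*the students₁* c-commands the anaphor but is outside its binding domain → cannot satisfy Principle A.
*the delegates₂* c-commands the anaphor within its binding domain → licit binder.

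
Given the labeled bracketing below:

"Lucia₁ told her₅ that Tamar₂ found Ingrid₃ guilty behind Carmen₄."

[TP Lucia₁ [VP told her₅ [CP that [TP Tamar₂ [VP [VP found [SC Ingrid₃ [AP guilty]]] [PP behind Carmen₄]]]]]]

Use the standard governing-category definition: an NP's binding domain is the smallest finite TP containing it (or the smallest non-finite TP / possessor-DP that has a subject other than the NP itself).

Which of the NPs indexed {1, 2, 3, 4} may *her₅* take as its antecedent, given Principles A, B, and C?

none

*her* is a pronoun, so Principle B applies: it must be free in its binding domain.
Binding domain of *her₅*: the matrix TP, whose subject is Lucia₁.
*Lucia₁* c-commands the pronoun within its binding domain → coindexation would violate Principle B.
*Tamar₂*: the pronoun c-commands this R-expression → coindexation would violate Principle C on *Tamar₂*.
*Ingrid₃*: the pronoun c-commands this R-expression → coindexation would violate Principle C on *Ingrid₃*.
*Carmen₄*: the pronoun c-commands this R-expression → coindexation would violate Principle C on *Carmen₄*.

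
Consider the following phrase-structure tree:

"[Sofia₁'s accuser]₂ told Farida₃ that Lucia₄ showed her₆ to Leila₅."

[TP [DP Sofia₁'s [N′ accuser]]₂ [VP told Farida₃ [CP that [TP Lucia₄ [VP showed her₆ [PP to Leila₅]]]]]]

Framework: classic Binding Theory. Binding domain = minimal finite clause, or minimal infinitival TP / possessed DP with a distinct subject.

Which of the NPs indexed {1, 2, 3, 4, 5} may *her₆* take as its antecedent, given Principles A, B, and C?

*her* is a pronoun, so Principle B applies: it must be free in its binding domain.
Binding domain of *her₆*: the embedded TP, whose subject is Lucia₄.
*Sofia₁* and the pronoun do not c-command one another → neither Principle B nor Principle C is at stake; coindexation permitted.
*[Sofia₁'s accuser]₂* c-commands the pronoun but from outside its binding domain, and is not c-commanded by it → coindexation permitted.
*Farida₃* c-commands the pronoun but from outside its binding domain, and is not c-commanded by it → coindexation permitted.
*Lucia₄* c-commands the pronoun within its binding domain → coindexation would violate Principle B.
*Leila₅*: the pronoun c-commands this R-expression → coindexation would violate Principle C on *Leila₅*.

{1, 2, 3}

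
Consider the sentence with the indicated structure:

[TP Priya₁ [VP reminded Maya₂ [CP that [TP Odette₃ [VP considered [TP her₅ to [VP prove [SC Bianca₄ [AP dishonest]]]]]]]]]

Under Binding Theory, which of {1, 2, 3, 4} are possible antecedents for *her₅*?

{1, 2}

*her* is a pronoun, so Principle B applies: it must be free in its binding domain.
Binding domain of *her₅*: the embedded TP, whose subject is Odette₃.
*Priya₁* c-commands the pronoun but from outside its binding domain, and is not c-commanded by it → coindexation permitted.
*Maya₂* c-commands the pronoun but from outside its binding domain, and is not c-commanded by it → coindexation permitted.
*Odette₃* c-commands the pronoun within its binding domain → coindexation would violate Principle B.
*Bianca₄*: the pronoun c-commands this R-expression → coindexation would violate Principle C on *Bianca₄*.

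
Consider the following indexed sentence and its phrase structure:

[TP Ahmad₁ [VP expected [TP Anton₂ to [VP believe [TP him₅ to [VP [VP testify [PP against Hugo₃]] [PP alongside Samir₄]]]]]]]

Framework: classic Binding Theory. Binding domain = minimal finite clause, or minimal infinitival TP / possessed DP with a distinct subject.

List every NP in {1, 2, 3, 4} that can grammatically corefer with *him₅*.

*him* is a pronoun, so Principle B applies: it must be free in its binding domain.
Binding domain of *him₅*: the embedded TP, whose subject is Anton₂.
*Ahmad₁* c-commands the pronoun but from outside its binding domain, and is not c-commanded by it → coindexation permitted.
*Anton₂* c-commands the pronoun within its binding domain → coindexation would violate Principle B.
*Hugo₃*: the pronoun c-commands this R-expression → coindexation would violate Principle C on *Hugo₃*.
*Samir₄*: the pronoun c-commands this R-expression → coindexation would violate Principle C on *Samir₄*.

{1}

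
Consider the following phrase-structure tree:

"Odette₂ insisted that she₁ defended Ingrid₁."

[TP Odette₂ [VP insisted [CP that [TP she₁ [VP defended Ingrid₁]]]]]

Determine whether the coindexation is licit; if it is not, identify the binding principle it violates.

The two coindexed NPs are *she₁* and *Ingrid₁*.
*Ingrid₁* is an R-expression. Principle C requires it to be free everywhere.
*she₁* c-commands it and carries the same index.
The R-expression is bound → Principle C violation.

Principle C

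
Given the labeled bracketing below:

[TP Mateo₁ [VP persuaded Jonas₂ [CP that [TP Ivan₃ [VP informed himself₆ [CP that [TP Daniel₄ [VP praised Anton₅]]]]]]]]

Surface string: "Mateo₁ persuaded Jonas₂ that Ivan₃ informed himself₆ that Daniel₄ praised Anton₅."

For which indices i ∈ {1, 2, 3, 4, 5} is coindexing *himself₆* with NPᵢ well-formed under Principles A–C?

{3}

*himself* is an anaphor, so Principle A applies: it must be bound in its binding domain.
Binding domain of *himself₆*: the embedded TP, whose subject is Ivan₃.
*Mateo₁* c-commands the anaphor but is outside its binding domain → cannot satisfy Principle A.
*Jonas₂* c-commands the anaphor but is outside its binding domain → cannot satisfy Principle A.
*Ivan₃* c-commands the anaphor within its binding domain → licit binder.
*Daniel₄* does not c-command the anaphor → cannot bind it.
*Anton₅* does not c-command the anaphor → cannot bind it.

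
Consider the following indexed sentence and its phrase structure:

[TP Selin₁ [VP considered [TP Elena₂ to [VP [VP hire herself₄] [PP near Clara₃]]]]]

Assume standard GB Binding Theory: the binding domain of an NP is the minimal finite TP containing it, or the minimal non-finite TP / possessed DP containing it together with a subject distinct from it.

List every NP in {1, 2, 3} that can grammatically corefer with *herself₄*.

{2}

*herself* is an anaphor, so Principle A applies: it must be bound in its binding domain.
Binding domain of *herself₄*: the embedded TP, whose subject is Elena₂.
*Selin₁* c-commands the anaphor but is outside its binding domain → cannot satisfy Principle A.
*Elena₂* c-commands the anaphor within its binding domain → licit binder.
*Clara₃* does not c-command the anaphor → cannot bind it.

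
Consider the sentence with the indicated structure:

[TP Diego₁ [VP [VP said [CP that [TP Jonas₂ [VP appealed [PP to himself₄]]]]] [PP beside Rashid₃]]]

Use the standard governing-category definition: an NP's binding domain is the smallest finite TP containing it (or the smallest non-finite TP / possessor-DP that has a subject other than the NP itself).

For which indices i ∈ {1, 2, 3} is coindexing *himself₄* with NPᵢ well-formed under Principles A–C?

{2}

*himself* is an anaphor, so Principle A applies: it must be bound in its binding domain.
Binding domain of *himself₄*: the embedded TP, whose subject is Jonas₂.
*Diego₁* c-commands the anaphor but is outside its binding domain → cannot satisfy Principle A.
*Jonas₂* c-commands the anaphor within its binding domain → licit binder.
*Rashid₃* does not c-command the anaphor → cannot bind it.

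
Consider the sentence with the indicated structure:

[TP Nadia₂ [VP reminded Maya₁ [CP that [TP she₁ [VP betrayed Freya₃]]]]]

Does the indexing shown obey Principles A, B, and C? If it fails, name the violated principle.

The two coindexed NPs are *Maya₁* and *she₁*.
*she₁* is a pronoun; nothing c-commands it within its binding domain (the embedded TP.), so Principle B holds trivially.
*Maya₁* is an R-expression; *she₁* does not c-command it, and no other NP shares its index, so Principle C is satisfied.
All principles are respected.

grammatical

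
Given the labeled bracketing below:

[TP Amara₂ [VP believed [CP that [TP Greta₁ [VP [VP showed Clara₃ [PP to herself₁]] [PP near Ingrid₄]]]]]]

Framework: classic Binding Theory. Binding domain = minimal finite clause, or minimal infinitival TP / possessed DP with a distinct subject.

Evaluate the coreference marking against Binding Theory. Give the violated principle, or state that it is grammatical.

grammatical

The two coindexed NPs are *Greta₁* and *herself₁*.
*herself₁* is an anaphor; its binding domain is the embedded TP, whose subject is Greta₁. *Greta₁* c-commands it within that domain and shares its index, so Principle A is satisfied.
*Greta₁* is an R-expression; *herself₁* does not c-command it, and no other NP shares its index, so Principle C is satisfied.
All principles are respected.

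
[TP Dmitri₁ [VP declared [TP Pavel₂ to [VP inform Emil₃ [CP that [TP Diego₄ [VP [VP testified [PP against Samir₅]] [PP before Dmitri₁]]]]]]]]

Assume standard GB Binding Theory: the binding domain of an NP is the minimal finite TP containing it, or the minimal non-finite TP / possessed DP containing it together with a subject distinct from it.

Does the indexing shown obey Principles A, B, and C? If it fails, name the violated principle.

Principle C

The two coindexed NPs are *Dmitri₁* (the lower occurrence) and *Dmitri₁* (the higher occurrence).
*Dmitri₁* (the lower occurrence) is an R-expression. Principle C requires it to be free everywhere.
*Dmitri₁* (the higher occurrence) c-commands it and carries the same index.
The R-expression is bound → Principle C violation.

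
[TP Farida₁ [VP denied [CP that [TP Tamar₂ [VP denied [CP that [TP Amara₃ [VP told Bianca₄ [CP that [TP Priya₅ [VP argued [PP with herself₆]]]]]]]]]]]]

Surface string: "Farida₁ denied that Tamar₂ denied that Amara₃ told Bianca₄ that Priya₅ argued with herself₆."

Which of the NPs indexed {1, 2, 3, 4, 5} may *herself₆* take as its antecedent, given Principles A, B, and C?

{5}

*herself* is an anaphor, so Principle A applies: it must be bound in its binding domain.
Binding domain of *herself₆*: the embedded TP, whose subject is Priya₅.
*Farida₁* c-commands the anaphor but is outside its binding domain → cannot satisfy Principle A.
*Tamar₂* c-commands the anaphor but is outside its binding domain → cannot satisfy Principle A.
*Amara₃* c-commands the anaphor but is outside its binding domain → cannot satisfy Principle A.
*Bianca₄* c-commands the anaphor but is outside its binding domain → cannot satisfy Principle A.
*Priya₅* c-commands the anaphor within its binding domain → licit binder.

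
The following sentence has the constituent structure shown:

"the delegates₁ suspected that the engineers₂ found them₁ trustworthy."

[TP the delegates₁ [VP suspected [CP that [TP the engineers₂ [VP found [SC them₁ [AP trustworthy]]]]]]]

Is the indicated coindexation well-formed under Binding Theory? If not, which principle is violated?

grammatical

The two coindexed NPs are *the delegates₁* and *them₁*.
*them₁* is a pronoun; its binding domain is the embedded TP, whose subject is the engineers₂. Within that domain it is c-commanded only by *the engineers₂*, which carries a different index — the pronoun is free locally, so Principle B holds.
*the delegates₁* is an R-expression; *them₁* does not c-command it, and no other NP shares its index, so Principle C is satisfied.
All principles are respected.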